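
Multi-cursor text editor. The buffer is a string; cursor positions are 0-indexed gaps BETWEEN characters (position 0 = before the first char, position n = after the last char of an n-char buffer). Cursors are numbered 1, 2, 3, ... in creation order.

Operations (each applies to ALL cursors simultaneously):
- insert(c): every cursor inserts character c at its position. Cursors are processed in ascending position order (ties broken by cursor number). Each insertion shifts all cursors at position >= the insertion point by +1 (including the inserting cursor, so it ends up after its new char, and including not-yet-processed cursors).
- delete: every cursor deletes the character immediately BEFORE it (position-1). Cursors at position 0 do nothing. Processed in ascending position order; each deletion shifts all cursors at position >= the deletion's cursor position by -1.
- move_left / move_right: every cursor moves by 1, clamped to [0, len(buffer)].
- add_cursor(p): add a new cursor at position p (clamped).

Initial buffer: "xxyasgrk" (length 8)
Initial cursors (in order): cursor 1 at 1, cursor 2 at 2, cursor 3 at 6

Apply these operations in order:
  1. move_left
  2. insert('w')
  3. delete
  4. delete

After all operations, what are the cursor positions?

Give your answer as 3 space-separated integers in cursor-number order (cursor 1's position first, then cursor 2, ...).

Answer: 0 0 3

Derivation:
After op 1 (move_left): buffer="xxyasgrk" (len 8), cursors c1@0 c2@1 c3@5, authorship ........
After op 2 (insert('w')): buffer="wxwxyaswgrk" (len 11), cursors c1@1 c2@3 c3@8, authorship 1.2....3...
After op 3 (delete): buffer="xxyasgrk" (len 8), cursors c1@0 c2@1 c3@5, authorship ........
After op 4 (delete): buffer="xyagrk" (len 6), cursors c1@0 c2@0 c3@3, authorship ......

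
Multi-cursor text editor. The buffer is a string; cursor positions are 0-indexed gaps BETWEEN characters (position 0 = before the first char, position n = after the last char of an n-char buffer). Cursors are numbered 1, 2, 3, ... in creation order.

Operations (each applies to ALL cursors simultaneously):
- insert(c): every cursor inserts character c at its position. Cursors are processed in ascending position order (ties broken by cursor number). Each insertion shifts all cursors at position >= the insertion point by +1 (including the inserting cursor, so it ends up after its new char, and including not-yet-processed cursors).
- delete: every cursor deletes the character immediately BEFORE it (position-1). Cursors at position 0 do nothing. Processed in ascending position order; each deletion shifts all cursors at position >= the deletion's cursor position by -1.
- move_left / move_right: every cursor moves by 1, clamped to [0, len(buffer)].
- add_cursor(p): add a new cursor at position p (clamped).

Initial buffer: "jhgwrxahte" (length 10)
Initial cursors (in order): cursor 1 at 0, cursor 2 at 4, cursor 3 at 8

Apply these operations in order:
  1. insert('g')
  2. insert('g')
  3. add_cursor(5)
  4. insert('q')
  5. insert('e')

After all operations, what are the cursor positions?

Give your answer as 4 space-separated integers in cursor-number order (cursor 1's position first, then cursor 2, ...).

After op 1 (insert('g')): buffer="gjhgwgrxahgte" (len 13), cursors c1@1 c2@6 c3@11, authorship 1....2....3..
After op 2 (insert('g')): buffer="ggjhgwggrxahggte" (len 16), cursors c1@2 c2@8 c3@14, authorship 11....22....33..
After op 3 (add_cursor(5)): buffer="ggjhgwggrxahggte" (len 16), cursors c1@2 c4@5 c2@8 c3@14, authorship 11....22....33..
After op 4 (insert('q')): buffer="ggqjhgqwggqrxahggqte" (len 20), cursors c1@3 c4@7 c2@11 c3@18, authorship 111...4.222....333..
After op 5 (insert('e')): buffer="ggqejhgqewggqerxahggqete" (len 24), cursors c1@4 c4@9 c2@14 c3@22, authorship 1111...44.2222....3333..

Answer: 4 14 22 9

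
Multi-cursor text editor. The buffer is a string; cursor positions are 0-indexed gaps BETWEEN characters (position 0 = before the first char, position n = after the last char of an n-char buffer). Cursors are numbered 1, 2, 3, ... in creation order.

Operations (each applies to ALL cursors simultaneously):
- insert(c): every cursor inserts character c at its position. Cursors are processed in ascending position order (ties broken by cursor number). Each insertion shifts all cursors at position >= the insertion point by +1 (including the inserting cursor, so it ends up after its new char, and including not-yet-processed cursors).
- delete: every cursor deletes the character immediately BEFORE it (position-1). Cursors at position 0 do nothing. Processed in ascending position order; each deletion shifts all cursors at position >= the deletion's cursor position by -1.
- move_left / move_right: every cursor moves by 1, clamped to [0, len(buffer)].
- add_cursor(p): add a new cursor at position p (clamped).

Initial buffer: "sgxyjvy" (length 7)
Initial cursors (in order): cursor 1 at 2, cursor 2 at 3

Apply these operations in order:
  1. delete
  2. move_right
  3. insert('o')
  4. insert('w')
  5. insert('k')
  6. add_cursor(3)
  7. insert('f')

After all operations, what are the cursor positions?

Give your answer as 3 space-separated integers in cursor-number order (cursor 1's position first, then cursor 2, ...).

Answer: 11 11 4

Derivation:
After op 1 (delete): buffer="syjvy" (len 5), cursors c1@1 c2@1, authorship .....
After op 2 (move_right): buffer="syjvy" (len 5), cursors c1@2 c2@2, authorship .....
After op 3 (insert('o')): buffer="syoojvy" (len 7), cursors c1@4 c2@4, authorship ..12...
After op 4 (insert('w')): buffer="syoowwjvy" (len 9), cursors c1@6 c2@6, authorship ..1212...
After op 5 (insert('k')): buffer="syoowwkkjvy" (len 11), cursors c1@8 c2@8, authorship ..121212...
After op 6 (add_cursor(3)): buffer="syoowwkkjvy" (len 11), cursors c3@3 c1@8 c2@8, authorship ..121212...
After op 7 (insert('f')): buffer="syofowwkkffjvy" (len 14), cursors c3@4 c1@11 c2@11, authorship ..132121212...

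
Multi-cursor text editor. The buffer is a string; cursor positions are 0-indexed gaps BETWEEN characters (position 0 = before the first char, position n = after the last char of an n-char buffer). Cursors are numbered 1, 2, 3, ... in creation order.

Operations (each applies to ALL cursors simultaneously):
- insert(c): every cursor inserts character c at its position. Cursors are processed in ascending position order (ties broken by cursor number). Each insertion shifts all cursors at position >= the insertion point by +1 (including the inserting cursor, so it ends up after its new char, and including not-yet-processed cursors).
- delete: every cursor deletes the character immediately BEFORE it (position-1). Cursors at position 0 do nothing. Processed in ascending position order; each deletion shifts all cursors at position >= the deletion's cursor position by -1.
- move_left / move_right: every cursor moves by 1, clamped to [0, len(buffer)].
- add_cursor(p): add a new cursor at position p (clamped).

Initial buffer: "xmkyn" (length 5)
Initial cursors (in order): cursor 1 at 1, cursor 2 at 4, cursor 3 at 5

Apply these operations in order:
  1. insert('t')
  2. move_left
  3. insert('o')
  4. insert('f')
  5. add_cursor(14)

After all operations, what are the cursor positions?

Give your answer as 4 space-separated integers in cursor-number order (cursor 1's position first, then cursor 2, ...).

After op 1 (insert('t')): buffer="xtmkytnt" (len 8), cursors c1@2 c2@6 c3@8, authorship .1...2.3
After op 2 (move_left): buffer="xtmkytnt" (len 8), cursors c1@1 c2@5 c3@7, authorship .1...2.3
After op 3 (insert('o')): buffer="xotmkyotnot" (len 11), cursors c1@2 c2@7 c3@10, authorship .11...22.33
After op 4 (insert('f')): buffer="xoftmkyoftnoft" (len 14), cursors c1@3 c2@9 c3@13, authorship .111...222.333
After op 5 (add_cursor(14)): buffer="xoftmkyoftnoft" (len 14), cursors c1@3 c2@9 c3@13 c4@14, authorship .111...222.333

Answer: 3 9 13 14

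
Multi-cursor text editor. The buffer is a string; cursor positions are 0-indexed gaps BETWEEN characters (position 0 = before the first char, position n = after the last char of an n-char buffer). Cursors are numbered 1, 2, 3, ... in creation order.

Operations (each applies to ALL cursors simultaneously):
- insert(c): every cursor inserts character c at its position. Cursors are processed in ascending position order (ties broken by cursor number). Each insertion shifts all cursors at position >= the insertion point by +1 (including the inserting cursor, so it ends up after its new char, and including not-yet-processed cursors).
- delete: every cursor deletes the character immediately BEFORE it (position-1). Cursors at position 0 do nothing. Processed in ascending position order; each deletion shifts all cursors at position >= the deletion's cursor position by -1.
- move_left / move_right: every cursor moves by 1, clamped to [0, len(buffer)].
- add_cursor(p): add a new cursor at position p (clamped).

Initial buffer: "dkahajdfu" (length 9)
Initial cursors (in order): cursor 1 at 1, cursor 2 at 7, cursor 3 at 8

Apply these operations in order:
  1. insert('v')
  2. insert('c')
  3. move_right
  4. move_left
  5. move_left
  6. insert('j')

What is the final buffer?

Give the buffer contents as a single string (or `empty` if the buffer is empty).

After op 1 (insert('v')): buffer="dvkahajdvfvu" (len 12), cursors c1@2 c2@9 c3@11, authorship .1......2.3.
After op 2 (insert('c')): buffer="dvckahajdvcfvcu" (len 15), cursors c1@3 c2@11 c3@14, authorship .11......22.33.
After op 3 (move_right): buffer="dvckahajdvcfvcu" (len 15), cursors c1@4 c2@12 c3@15, authorship .11......22.33.
After op 4 (move_left): buffer="dvckahajdvcfvcu" (len 15), cursors c1@3 c2@11 c3@14, authorship .11......22.33.
After op 5 (move_left): buffer="dvckahajdvcfvcu" (len 15), cursors c1@2 c2@10 c3@13, authorship .11......22.33.
After op 6 (insert('j')): buffer="dvjckahajdvjcfvjcu" (len 18), cursors c1@3 c2@12 c3@16, authorship .111......222.333.

Answer: dvjckahajdvjcfvjcu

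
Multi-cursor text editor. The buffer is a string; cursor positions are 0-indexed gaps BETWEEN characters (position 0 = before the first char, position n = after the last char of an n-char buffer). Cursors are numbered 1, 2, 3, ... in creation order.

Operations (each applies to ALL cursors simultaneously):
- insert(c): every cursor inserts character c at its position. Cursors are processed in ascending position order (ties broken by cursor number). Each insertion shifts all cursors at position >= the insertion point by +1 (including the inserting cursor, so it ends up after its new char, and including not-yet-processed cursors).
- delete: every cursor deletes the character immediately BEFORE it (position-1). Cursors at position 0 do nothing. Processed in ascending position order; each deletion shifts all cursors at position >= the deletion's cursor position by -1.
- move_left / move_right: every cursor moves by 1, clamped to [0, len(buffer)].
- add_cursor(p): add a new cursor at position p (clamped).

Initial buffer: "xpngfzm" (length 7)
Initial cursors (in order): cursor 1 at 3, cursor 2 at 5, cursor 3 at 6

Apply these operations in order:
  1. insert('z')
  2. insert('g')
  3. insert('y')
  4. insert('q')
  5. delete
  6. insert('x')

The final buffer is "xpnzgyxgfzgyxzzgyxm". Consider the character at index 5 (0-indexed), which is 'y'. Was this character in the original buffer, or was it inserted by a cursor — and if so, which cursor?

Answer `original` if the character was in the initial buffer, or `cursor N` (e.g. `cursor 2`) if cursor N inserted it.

Answer: cursor 1

Derivation:
After op 1 (insert('z')): buffer="xpnzgfzzzm" (len 10), cursors c1@4 c2@7 c3@9, authorship ...1..2.3.
After op 2 (insert('g')): buffer="xpnzggfzgzzgm" (len 13), cursors c1@5 c2@9 c3@12, authorship ...11..22.33.
After op 3 (insert('y')): buffer="xpnzgygfzgyzzgym" (len 16), cursors c1@6 c2@11 c3@15, authorship ...111..222.333.
After op 4 (insert('q')): buffer="xpnzgyqgfzgyqzzgyqm" (len 19), cursors c1@7 c2@13 c3@18, authorship ...1111..2222.3333.
After op 5 (delete): buffer="xpnzgygfzgyzzgym" (len 16), cursors c1@6 c2@11 c3@15, authorship ...111..222.333.
After op 6 (insert('x')): buffer="xpnzgyxgfzgyxzzgyxm" (len 19), cursors c1@7 c2@13 c3@18, authorship ...1111..2222.3333.
Authorship (.=original, N=cursor N): . . . 1 1 1 1 . . 2 2 2 2 . 3 3 3 3 .
Index 5: author = 1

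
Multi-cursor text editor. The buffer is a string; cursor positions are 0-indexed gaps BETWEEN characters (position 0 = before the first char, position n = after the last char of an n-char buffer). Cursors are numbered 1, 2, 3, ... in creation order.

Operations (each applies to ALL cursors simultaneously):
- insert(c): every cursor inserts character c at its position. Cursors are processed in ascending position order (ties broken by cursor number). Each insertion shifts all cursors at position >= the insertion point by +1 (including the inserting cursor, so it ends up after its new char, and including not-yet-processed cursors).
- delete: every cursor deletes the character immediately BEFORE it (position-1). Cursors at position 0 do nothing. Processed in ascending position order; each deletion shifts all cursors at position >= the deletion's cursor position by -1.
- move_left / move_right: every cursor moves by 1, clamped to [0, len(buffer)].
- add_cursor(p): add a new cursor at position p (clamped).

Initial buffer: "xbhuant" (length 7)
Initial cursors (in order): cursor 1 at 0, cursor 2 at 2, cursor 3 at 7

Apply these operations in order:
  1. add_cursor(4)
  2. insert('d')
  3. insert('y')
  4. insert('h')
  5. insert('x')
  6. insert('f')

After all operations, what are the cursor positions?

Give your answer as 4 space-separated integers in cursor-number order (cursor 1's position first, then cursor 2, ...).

After op 1 (add_cursor(4)): buffer="xbhuant" (len 7), cursors c1@0 c2@2 c4@4 c3@7, authorship .......
After op 2 (insert('d')): buffer="dxbdhudantd" (len 11), cursors c1@1 c2@4 c4@7 c3@11, authorship 1..2..4...3
After op 3 (insert('y')): buffer="dyxbdyhudyantdy" (len 15), cursors c1@2 c2@6 c4@10 c3@15, authorship 11..22..44...33
After op 4 (insert('h')): buffer="dyhxbdyhhudyhantdyh" (len 19), cursors c1@3 c2@8 c4@13 c3@19, authorship 111..222..444...333
After op 5 (insert('x')): buffer="dyhxxbdyhxhudyhxantdyhx" (len 23), cursors c1@4 c2@10 c4@16 c3@23, authorship 1111..2222..4444...3333
After op 6 (insert('f')): buffer="dyhxfxbdyhxfhudyhxfantdyhxf" (len 27), cursors c1@5 c2@12 c4@19 c3@27, authorship 11111..22222..44444...33333

Answer: 5 12 27 19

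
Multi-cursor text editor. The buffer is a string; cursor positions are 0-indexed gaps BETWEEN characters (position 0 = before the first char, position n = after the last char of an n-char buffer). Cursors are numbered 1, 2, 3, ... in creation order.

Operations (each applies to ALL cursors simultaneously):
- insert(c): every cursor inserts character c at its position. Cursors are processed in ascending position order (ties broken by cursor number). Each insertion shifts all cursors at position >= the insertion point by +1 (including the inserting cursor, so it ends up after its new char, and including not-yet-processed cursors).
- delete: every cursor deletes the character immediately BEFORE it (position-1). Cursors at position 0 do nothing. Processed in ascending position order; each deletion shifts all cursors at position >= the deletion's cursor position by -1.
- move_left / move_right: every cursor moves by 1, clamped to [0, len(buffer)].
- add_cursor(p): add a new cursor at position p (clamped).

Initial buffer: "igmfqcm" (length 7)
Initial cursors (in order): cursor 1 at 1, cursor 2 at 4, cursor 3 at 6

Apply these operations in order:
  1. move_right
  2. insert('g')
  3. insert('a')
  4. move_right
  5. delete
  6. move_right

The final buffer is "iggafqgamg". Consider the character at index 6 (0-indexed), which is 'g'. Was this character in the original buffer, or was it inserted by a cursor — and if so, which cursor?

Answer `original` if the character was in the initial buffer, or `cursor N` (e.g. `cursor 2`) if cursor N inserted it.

After op 1 (move_right): buffer="igmfqcm" (len 7), cursors c1@2 c2@5 c3@7, authorship .......
After op 2 (insert('g')): buffer="iggmfqgcmg" (len 10), cursors c1@3 c2@7 c3@10, authorship ..1...2..3
After op 3 (insert('a')): buffer="iggamfqgacmga" (len 13), cursors c1@4 c2@9 c3@13, authorship ..11...22..33
After op 4 (move_right): buffer="iggamfqgacmga" (len 13), cursors c1@5 c2@10 c3@13, authorship ..11...22..33
After op 5 (delete): buffer="iggafqgamg" (len 10), cursors c1@4 c2@8 c3@10, authorship ..11..22.3
After op 6 (move_right): buffer="iggafqgamg" (len 10), cursors c1@5 c2@9 c3@10, authorship ..11..22.3
Authorship (.=original, N=cursor N): . . 1 1 . . 2 2 . 3
Index 6: author = 2

Answer: cursor 2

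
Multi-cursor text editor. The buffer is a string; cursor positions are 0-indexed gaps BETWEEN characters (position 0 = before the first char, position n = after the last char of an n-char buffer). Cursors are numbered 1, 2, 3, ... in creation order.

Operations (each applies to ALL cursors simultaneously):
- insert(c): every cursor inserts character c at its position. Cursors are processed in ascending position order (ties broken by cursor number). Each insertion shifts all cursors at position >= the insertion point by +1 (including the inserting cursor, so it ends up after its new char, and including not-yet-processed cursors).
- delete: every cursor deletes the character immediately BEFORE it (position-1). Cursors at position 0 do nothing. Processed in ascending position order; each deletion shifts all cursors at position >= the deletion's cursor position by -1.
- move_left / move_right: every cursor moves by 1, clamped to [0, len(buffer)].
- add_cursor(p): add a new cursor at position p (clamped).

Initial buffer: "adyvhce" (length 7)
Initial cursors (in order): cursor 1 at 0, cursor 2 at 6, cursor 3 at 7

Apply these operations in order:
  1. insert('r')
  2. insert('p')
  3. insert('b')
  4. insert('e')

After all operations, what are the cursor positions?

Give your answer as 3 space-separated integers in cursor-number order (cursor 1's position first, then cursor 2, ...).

After op 1 (insert('r')): buffer="radyvhcrer" (len 10), cursors c1@1 c2@8 c3@10, authorship 1......2.3
After op 2 (insert('p')): buffer="rpadyvhcrperp" (len 13), cursors c1@2 c2@10 c3@13, authorship 11......22.33
After op 3 (insert('b')): buffer="rpbadyvhcrpberpb" (len 16), cursors c1@3 c2@12 c3@16, authorship 111......222.333
After op 4 (insert('e')): buffer="rpbeadyvhcrpbeerpbe" (len 19), cursors c1@4 c2@14 c3@19, authorship 1111......2222.3333

Answer: 4 14 19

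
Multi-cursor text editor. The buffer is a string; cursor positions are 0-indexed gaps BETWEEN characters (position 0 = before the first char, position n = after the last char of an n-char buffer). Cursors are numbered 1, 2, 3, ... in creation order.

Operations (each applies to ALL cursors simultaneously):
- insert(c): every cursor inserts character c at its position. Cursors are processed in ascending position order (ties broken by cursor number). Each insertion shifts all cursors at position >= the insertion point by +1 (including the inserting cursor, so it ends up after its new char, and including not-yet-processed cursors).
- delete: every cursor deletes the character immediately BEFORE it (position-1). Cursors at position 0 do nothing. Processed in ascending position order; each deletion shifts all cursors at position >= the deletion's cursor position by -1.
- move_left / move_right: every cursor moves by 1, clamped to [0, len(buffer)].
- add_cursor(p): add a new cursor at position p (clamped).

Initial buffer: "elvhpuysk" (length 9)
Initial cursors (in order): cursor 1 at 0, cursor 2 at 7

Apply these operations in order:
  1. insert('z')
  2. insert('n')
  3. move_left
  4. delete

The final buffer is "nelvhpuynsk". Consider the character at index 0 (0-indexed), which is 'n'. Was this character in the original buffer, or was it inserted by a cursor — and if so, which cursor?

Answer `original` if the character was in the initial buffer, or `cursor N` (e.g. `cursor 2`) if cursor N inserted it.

After op 1 (insert('z')): buffer="zelvhpuyzsk" (len 11), cursors c1@1 c2@9, authorship 1.......2..
After op 2 (insert('n')): buffer="znelvhpuyznsk" (len 13), cursors c1@2 c2@11, authorship 11.......22..
After op 3 (move_left): buffer="znelvhpuyznsk" (len 13), cursors c1@1 c2@10, authorship 11.......22..
After op 4 (delete): buffer="nelvhpuynsk" (len 11), cursors c1@0 c2@8, authorship 1.......2..
Authorship (.=original, N=cursor N): 1 . . . . . . . 2 . .
Index 0: author = 1

Answer: cursor 1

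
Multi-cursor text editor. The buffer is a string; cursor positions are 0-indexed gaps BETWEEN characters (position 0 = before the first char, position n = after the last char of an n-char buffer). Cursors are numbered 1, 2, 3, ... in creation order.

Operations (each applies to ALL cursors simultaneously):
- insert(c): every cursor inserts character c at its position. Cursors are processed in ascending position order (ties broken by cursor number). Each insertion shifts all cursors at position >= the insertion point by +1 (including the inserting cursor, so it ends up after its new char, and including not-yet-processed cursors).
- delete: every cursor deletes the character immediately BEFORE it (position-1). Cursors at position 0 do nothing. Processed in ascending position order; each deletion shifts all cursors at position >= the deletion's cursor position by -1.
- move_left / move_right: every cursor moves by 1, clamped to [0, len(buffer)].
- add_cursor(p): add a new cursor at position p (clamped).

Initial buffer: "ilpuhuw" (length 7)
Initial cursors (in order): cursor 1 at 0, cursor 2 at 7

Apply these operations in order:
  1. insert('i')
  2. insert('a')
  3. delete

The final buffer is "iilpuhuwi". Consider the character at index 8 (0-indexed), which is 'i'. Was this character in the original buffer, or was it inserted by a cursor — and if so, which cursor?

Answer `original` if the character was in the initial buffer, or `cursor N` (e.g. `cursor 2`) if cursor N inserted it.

Answer: cursor 2

Derivation:
After op 1 (insert('i')): buffer="iilpuhuwi" (len 9), cursors c1@1 c2@9, authorship 1.......2
After op 2 (insert('a')): buffer="iailpuhuwia" (len 11), cursors c1@2 c2@11, authorship 11.......22
After op 3 (delete): buffer="iilpuhuwi" (len 9), cursors c1@1 c2@9, authorship 1.......2
Authorship (.=original, N=cursor N): 1 . . . . . . . 2
Index 8: author = 2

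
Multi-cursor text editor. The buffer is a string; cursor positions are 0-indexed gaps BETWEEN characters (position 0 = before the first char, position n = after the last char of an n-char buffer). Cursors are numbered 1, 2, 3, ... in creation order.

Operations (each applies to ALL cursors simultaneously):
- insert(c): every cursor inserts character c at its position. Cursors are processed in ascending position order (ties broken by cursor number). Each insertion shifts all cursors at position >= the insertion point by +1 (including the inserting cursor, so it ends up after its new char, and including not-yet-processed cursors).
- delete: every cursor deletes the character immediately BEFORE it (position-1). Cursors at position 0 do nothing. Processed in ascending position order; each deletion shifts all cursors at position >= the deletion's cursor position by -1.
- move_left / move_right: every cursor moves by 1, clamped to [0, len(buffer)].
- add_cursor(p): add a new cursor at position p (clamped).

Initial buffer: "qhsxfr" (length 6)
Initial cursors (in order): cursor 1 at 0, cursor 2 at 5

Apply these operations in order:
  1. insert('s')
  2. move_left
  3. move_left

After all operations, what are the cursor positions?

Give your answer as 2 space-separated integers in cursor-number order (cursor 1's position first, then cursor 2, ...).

After op 1 (insert('s')): buffer="sqhsxfsr" (len 8), cursors c1@1 c2@7, authorship 1.....2.
After op 2 (move_left): buffer="sqhsxfsr" (len 8), cursors c1@0 c2@6, authorship 1.....2.
After op 3 (move_left): buffer="sqhsxfsr" (len 8), cursors c1@0 c2@5, authorship 1.....2.

Answer: 0 5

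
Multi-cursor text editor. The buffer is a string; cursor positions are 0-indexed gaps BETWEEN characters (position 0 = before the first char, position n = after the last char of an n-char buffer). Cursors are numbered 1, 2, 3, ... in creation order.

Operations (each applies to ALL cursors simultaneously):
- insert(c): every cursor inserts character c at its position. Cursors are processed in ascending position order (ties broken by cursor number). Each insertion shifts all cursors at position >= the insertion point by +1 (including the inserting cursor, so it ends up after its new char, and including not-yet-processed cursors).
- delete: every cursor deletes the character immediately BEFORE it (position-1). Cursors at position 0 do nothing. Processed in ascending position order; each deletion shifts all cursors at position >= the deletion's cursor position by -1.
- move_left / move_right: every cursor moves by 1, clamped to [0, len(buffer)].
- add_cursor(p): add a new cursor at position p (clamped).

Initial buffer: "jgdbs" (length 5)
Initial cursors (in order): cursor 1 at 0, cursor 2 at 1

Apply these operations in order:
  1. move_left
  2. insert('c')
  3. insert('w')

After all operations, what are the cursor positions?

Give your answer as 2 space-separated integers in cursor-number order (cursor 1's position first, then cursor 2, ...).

After op 1 (move_left): buffer="jgdbs" (len 5), cursors c1@0 c2@0, authorship .....
After op 2 (insert('c')): buffer="ccjgdbs" (len 7), cursors c1@2 c2@2, authorship 12.....
After op 3 (insert('w')): buffer="ccwwjgdbs" (len 9), cursors c1@4 c2@4, authorship 1212.....

Answer: 4 4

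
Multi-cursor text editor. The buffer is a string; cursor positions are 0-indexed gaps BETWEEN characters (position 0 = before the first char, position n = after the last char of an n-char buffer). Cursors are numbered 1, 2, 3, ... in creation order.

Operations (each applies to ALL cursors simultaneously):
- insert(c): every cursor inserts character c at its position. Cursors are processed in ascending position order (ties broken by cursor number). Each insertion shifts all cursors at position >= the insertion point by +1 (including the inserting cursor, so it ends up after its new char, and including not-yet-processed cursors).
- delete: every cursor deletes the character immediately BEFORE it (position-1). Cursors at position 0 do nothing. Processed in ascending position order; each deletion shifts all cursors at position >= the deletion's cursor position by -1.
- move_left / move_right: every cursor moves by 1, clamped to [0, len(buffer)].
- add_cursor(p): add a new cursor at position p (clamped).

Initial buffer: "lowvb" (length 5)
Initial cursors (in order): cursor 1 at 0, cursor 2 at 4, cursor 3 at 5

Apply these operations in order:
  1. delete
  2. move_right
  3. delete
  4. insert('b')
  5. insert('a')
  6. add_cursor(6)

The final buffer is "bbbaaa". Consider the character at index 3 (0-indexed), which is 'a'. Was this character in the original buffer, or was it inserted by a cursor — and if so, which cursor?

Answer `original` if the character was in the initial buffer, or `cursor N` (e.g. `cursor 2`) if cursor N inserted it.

After op 1 (delete): buffer="low" (len 3), cursors c1@0 c2@3 c3@3, authorship ...
After op 2 (move_right): buffer="low" (len 3), cursors c1@1 c2@3 c3@3, authorship ...
After op 3 (delete): buffer="" (len 0), cursors c1@0 c2@0 c3@0, authorship 
After op 4 (insert('b')): buffer="bbb" (len 3), cursors c1@3 c2@3 c3@3, authorship 123
After op 5 (insert('a')): buffer="bbbaaa" (len 6), cursors c1@6 c2@6 c3@6, authorship 123123
After op 6 (add_cursor(6)): buffer="bbbaaa" (len 6), cursors c1@6 c2@6 c3@6 c4@6, authorship 123123
Authorship (.=original, N=cursor N): 1 2 3 1 2 3
Index 3: author = 1

Answer: cursor 1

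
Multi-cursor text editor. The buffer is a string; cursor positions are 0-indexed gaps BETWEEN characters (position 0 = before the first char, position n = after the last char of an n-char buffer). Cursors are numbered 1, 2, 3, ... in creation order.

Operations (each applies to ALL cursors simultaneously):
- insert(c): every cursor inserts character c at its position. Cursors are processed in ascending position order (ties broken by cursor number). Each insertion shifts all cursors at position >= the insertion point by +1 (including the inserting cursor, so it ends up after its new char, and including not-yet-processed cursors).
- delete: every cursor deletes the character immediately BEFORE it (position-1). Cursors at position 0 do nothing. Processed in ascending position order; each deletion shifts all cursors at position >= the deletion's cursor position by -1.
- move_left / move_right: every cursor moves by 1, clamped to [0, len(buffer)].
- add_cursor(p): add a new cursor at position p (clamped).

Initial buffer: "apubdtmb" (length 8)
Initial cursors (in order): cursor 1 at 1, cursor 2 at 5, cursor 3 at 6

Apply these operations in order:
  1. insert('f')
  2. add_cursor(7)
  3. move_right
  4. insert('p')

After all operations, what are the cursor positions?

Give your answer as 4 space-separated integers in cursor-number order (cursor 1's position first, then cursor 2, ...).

Answer: 4 11 14 11

Derivation:
After op 1 (insert('f')): buffer="afpubdftfmb" (len 11), cursors c1@2 c2@7 c3@9, authorship .1....2.3..
After op 2 (add_cursor(7)): buffer="afpubdftfmb" (len 11), cursors c1@2 c2@7 c4@7 c3@9, authorship .1....2.3..
After op 3 (move_right): buffer="afpubdftfmb" (len 11), cursors c1@3 c2@8 c4@8 c3@10, authorship .1....2.3..
After op 4 (insert('p')): buffer="afppubdftppfmpb" (len 15), cursors c1@4 c2@11 c4@11 c3@14, authorship .1.1...2.243.3.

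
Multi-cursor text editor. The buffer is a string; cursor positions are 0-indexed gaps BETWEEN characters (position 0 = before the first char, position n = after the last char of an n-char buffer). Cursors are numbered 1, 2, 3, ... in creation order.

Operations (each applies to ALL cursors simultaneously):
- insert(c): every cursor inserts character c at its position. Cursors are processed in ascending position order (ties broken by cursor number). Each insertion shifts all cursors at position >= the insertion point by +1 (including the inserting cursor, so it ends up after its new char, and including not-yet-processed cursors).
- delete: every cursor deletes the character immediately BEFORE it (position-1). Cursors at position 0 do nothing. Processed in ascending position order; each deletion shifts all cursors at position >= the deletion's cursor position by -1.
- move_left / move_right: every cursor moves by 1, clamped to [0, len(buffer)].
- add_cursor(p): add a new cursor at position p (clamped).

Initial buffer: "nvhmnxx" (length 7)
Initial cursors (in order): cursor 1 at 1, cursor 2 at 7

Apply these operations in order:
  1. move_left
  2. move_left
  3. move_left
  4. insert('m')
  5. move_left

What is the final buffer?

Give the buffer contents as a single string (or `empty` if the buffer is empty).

Answer: mnvhmmnxx

Derivation:
After op 1 (move_left): buffer="nvhmnxx" (len 7), cursors c1@0 c2@6, authorship .......
After op 2 (move_left): buffer="nvhmnxx" (len 7), cursors c1@0 c2@5, authorship .......
After op 3 (move_left): buffer="nvhmnxx" (len 7), cursors c1@0 c2@4, authorship .......
After op 4 (insert('m')): buffer="mnvhmmnxx" (len 9), cursors c1@1 c2@6, authorship 1....2...
After op 5 (move_left): buffer="mnvhmmnxx" (len 9), cursors c1@0 c2@5, authorship 1....2...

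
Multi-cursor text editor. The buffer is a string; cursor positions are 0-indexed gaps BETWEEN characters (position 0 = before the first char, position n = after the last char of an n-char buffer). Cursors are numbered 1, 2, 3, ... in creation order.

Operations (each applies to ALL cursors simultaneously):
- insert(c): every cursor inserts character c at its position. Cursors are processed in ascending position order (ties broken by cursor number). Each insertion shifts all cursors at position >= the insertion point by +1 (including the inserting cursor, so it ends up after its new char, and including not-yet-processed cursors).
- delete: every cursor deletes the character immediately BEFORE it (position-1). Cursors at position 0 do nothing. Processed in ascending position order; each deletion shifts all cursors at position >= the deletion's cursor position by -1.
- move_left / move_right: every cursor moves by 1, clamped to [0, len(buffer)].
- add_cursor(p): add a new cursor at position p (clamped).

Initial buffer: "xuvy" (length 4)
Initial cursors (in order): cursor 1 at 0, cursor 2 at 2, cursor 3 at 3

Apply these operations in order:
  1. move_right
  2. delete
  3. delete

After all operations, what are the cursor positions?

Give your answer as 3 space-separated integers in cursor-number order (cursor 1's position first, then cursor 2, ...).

Answer: 0 0 0

Derivation:
After op 1 (move_right): buffer="xuvy" (len 4), cursors c1@1 c2@3 c3@4, authorship ....
After op 2 (delete): buffer="u" (len 1), cursors c1@0 c2@1 c3@1, authorship .
After op 3 (delete): buffer="" (len 0), cursors c1@0 c2@0 c3@0, authorship 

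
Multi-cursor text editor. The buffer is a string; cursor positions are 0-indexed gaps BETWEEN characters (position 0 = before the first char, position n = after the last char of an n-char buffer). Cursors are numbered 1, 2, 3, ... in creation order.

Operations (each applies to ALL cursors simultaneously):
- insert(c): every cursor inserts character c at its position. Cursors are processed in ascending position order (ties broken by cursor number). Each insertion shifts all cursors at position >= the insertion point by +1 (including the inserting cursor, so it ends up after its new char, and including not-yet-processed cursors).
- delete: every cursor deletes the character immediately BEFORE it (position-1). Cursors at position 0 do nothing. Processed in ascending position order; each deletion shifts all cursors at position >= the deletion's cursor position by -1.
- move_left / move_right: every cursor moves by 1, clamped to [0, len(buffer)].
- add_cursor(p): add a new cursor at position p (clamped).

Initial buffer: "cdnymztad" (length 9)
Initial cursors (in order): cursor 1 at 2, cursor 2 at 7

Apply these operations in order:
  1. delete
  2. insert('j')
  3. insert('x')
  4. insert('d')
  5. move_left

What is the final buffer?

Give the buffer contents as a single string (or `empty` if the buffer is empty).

Answer: cjxdnymzjxdad

Derivation:
After op 1 (delete): buffer="cnymzad" (len 7), cursors c1@1 c2@5, authorship .......
After op 2 (insert('j')): buffer="cjnymzjad" (len 9), cursors c1@2 c2@7, authorship .1....2..
After op 3 (insert('x')): buffer="cjxnymzjxad" (len 11), cursors c1@3 c2@9, authorship .11....22..
After op 4 (insert('d')): buffer="cjxdnymzjxdad" (len 13), cursors c1@4 c2@11, authorship .111....222..
After op 5 (move_left): buffer="cjxdnymzjxdad" (len 13), cursors c1@3 c2@10, authorship .111....222..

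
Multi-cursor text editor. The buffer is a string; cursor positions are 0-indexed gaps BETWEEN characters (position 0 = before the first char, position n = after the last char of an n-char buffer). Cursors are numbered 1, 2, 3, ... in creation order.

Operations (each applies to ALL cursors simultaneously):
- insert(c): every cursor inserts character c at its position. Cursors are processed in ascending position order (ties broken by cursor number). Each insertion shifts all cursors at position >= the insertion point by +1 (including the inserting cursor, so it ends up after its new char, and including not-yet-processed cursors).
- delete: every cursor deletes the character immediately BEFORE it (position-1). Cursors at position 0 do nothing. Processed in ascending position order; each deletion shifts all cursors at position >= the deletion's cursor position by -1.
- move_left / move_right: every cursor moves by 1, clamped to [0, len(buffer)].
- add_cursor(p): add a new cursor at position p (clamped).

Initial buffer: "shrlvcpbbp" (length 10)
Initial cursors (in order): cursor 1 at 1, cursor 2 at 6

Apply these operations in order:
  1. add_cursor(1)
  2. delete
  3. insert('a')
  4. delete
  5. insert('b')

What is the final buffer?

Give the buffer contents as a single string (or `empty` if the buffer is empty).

Answer: bbhrlvbpbbp

Derivation:
After op 1 (add_cursor(1)): buffer="shrlvcpbbp" (len 10), cursors c1@1 c3@1 c2@6, authorship ..........
After op 2 (delete): buffer="hrlvpbbp" (len 8), cursors c1@0 c3@0 c2@4, authorship ........
After op 3 (insert('a')): buffer="aahrlvapbbp" (len 11), cursors c1@2 c3@2 c2@7, authorship 13....2....
After op 4 (delete): buffer="hrlvpbbp" (len 8), cursors c1@0 c3@0 c2@4, authorship ........
After op 5 (insert('b')): buffer="bbhrlvbpbbp" (len 11), cursors c1@2 c3@2 c2@7, authorship 13....2....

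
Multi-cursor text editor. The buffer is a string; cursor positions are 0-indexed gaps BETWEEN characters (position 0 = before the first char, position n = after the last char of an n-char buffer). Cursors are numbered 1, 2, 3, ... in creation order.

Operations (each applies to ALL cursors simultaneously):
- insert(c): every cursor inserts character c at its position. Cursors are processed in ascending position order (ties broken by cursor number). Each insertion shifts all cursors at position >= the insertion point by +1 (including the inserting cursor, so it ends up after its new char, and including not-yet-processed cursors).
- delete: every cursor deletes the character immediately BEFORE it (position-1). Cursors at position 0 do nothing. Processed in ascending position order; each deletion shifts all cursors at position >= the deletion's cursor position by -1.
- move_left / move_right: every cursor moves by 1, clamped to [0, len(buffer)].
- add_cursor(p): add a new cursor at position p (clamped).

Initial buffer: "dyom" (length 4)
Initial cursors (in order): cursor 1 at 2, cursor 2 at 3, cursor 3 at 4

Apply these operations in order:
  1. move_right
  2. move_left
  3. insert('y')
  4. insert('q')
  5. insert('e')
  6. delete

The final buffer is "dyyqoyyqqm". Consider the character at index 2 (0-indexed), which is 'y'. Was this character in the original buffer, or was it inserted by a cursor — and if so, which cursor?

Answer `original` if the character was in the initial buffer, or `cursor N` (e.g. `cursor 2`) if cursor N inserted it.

Answer: cursor 1

Derivation:
After op 1 (move_right): buffer="dyom" (len 4), cursors c1@3 c2@4 c3@4, authorship ....
After op 2 (move_left): buffer="dyom" (len 4), cursors c1@2 c2@3 c3@3, authorship ....
After op 3 (insert('y')): buffer="dyyoyym" (len 7), cursors c1@3 c2@6 c3@6, authorship ..1.23.
After op 4 (insert('q')): buffer="dyyqoyyqqm" (len 10), cursors c1@4 c2@9 c3@9, authorship ..11.2323.
After op 5 (insert('e')): buffer="dyyqeoyyqqeem" (len 13), cursors c1@5 c2@12 c3@12, authorship ..111.232323.
After op 6 (delete): buffer="dyyqoyyqqm" (len 10), cursors c1@4 c2@9 c3@9, authorship ..11.2323.
Authorship (.=original, N=cursor N): . . 1 1 . 2 3 2 3 .
Index 2: author = 1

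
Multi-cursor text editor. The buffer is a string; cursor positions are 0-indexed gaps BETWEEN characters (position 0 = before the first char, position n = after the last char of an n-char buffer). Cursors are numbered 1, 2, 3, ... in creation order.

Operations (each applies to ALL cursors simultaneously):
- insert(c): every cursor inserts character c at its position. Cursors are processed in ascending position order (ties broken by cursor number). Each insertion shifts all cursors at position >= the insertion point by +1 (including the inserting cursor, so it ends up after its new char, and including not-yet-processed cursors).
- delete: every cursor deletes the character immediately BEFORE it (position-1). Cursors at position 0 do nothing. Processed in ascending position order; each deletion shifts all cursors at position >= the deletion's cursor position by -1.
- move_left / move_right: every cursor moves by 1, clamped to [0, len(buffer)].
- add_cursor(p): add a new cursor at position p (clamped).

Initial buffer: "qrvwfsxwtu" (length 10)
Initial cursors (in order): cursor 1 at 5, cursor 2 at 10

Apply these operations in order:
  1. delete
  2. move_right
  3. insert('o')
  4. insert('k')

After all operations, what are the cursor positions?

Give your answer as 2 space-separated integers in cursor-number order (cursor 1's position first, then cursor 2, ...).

Answer: 7 12

Derivation:
After op 1 (delete): buffer="qrvwsxwt" (len 8), cursors c1@4 c2@8, authorship ........
After op 2 (move_right): buffer="qrvwsxwt" (len 8), cursors c1@5 c2@8, authorship ........
After op 3 (insert('o')): buffer="qrvwsoxwto" (len 10), cursors c1@6 c2@10, authorship .....1...2
After op 4 (insert('k')): buffer="qrvwsokxwtok" (len 12), cursors c1@7 c2@12, authorship .....11...22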